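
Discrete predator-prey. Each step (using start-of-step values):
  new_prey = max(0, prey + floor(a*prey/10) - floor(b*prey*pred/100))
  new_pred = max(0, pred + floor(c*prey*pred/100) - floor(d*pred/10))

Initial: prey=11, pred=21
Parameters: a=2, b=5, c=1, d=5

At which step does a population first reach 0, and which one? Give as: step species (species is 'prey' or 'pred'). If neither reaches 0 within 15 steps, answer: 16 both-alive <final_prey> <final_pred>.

Step 1: prey: 11+2-11=2; pred: 21+2-10=13
Step 2: prey: 2+0-1=1; pred: 13+0-6=7
Step 3: prey: 1+0-0=1; pred: 7+0-3=4
Step 4: prey: 1+0-0=1; pred: 4+0-2=2
Step 5: prey: 1+0-0=1; pred: 2+0-1=1
Step 6: prey: 1+0-0=1; pred: 1+0-0=1
Steps 7-15: state stable at prey=1, pred=1 (no change)
No extinction within 15 steps

Answer: 16 both-alive 1 1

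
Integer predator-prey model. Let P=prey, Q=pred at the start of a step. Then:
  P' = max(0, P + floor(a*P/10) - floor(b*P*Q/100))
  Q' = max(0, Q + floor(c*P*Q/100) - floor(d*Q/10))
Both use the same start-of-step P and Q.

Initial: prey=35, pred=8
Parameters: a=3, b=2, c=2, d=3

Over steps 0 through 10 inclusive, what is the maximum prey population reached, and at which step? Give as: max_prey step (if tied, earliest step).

Step 1: prey: 35+10-5=40; pred: 8+5-2=11
Step 2: prey: 40+12-8=44; pred: 11+8-3=16
Step 3: prey: 44+13-14=43; pred: 16+14-4=26
Step 4: prey: 43+12-22=33; pred: 26+22-7=41
Step 5: prey: 33+9-27=15; pred: 41+27-12=56
Step 6: prey: 15+4-16=3; pred: 56+16-16=56
Step 7: prey: 3+0-3=0; pred: 56+3-16=43
Step 8: prey: 0+0-0=0; pred: 43+0-12=31
Step 9: prey: 0+0-0=0; pred: 31+0-9=22
Step 10: prey: 0+0-0=0; pred: 22+0-6=16
Max prey = 44 at step 2

Answer: 44 2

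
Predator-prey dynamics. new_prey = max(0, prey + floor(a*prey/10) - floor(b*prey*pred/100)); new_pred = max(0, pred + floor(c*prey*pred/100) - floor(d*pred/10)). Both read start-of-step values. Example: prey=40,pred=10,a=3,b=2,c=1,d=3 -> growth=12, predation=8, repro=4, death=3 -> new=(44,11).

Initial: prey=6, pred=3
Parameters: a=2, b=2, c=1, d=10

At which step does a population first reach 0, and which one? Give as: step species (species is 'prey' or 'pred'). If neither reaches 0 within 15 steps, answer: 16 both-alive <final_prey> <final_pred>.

Answer: 1 pred

Derivation:
Step 1: prey: 6+1-0=7; pred: 3+0-3=0
First extinction: pred at step 1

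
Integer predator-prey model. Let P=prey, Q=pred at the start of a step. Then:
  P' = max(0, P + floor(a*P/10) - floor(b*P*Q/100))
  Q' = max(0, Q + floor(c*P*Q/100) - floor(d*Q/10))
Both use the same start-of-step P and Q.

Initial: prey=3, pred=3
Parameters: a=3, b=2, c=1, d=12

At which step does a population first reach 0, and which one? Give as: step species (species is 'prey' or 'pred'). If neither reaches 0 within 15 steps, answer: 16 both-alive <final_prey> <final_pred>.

Answer: 1 pred

Derivation:
Step 1: prey: 3+0-0=3; pred: 3+0-3=0
First extinction: pred at step 1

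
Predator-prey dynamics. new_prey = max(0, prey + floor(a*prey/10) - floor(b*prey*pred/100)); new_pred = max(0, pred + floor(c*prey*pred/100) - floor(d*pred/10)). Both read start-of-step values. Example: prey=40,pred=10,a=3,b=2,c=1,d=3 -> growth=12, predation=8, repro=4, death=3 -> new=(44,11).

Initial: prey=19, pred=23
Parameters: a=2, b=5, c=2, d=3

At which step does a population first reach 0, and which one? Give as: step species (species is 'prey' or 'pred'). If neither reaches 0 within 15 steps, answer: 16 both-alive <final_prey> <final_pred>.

Step 1: prey: 19+3-21=1; pred: 23+8-6=25
Step 2: prey: 1+0-1=0; pred: 25+0-7=18
First extinction: prey at step 2

Answer: 2 prey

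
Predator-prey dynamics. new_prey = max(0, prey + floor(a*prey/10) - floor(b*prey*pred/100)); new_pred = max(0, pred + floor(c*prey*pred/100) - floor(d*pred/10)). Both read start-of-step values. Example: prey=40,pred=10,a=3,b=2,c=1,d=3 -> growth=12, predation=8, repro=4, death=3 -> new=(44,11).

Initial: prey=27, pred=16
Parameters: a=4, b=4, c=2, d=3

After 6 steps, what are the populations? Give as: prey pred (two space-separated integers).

Step 1: prey: 27+10-17=20; pred: 16+8-4=20
Step 2: prey: 20+8-16=12; pred: 20+8-6=22
Step 3: prey: 12+4-10=6; pred: 22+5-6=21
Step 4: prey: 6+2-5=3; pred: 21+2-6=17
Step 5: prey: 3+1-2=2; pred: 17+1-5=13
Step 6: prey: 2+0-1=1; pred: 13+0-3=10

Answer: 1 10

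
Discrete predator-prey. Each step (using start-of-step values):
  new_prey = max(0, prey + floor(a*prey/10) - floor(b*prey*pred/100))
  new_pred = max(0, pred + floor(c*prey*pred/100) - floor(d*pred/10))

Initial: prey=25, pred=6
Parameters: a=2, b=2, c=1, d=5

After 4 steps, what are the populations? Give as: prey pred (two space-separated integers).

Step 1: prey: 25+5-3=27; pred: 6+1-3=4
Step 2: prey: 27+5-2=30; pred: 4+1-2=3
Step 3: prey: 30+6-1=35; pred: 3+0-1=2
Step 4: prey: 35+7-1=41; pred: 2+0-1=1

Answer: 41 1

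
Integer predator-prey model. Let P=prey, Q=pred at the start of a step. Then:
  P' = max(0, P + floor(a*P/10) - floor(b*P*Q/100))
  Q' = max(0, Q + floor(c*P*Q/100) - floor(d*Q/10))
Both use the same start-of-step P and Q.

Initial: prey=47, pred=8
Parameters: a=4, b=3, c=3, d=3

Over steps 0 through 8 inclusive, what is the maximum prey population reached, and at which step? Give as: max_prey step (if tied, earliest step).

Answer: 54 1

Derivation:
Step 1: prey: 47+18-11=54; pred: 8+11-2=17
Step 2: prey: 54+21-27=48; pred: 17+27-5=39
Step 3: prey: 48+19-56=11; pred: 39+56-11=84
Step 4: prey: 11+4-27=0; pred: 84+27-25=86
Step 5: prey: 0+0-0=0; pred: 86+0-25=61
Step 6: prey: 0+0-0=0; pred: 61+0-18=43
Step 7: prey: 0+0-0=0; pred: 43+0-12=31
Step 8: prey: 0+0-0=0; pred: 31+0-9=22
Max prey = 54 at step 1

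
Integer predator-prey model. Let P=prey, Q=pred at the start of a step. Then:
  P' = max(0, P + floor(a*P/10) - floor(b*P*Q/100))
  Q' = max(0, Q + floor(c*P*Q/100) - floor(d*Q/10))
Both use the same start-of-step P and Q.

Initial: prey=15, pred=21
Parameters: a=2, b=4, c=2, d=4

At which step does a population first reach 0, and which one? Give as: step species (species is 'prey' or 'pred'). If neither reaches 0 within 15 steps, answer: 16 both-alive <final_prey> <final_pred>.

Step 1: prey: 15+3-12=6; pred: 21+6-8=19
Step 2: prey: 6+1-4=3; pred: 19+2-7=14
Step 3: prey: 3+0-1=2; pred: 14+0-5=9
Step 4: prey: 2+0-0=2; pred: 9+0-3=6
Step 5: prey: 2+0-0=2; pred: 6+0-2=4
Step 6: prey: 2+0-0=2; pred: 4+0-1=3
Step 7: prey: 2+0-0=2; pred: 3+0-1=2
Step 8: prey: 2+0-0=2; pred: 2+0-0=2
Steps 9-15: state stable at prey=2, pred=2 (no change)
No extinction within 15 steps

Answer: 16 both-alive 2 2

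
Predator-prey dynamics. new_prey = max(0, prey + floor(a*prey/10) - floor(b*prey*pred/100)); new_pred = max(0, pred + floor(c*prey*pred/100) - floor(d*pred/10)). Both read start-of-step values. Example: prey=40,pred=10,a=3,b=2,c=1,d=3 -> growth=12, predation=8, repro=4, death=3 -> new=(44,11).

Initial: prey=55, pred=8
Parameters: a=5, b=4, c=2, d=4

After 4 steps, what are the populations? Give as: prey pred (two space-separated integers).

Step 1: prey: 55+27-17=65; pred: 8+8-3=13
Step 2: prey: 65+32-33=64; pred: 13+16-5=24
Step 3: prey: 64+32-61=35; pred: 24+30-9=45
Step 4: prey: 35+17-63=0; pred: 45+31-18=58

Answer: 0 58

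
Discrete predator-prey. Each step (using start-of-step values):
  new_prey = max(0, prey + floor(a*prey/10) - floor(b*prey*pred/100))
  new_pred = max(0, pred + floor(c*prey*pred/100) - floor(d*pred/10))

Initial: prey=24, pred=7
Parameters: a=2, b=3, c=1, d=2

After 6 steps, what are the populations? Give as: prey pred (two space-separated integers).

Step 1: prey: 24+4-5=23; pred: 7+1-1=7
Step 2: prey: 23+4-4=23; pred: 7+1-1=7
Step 3: prey: 23+4-4=23; pred: 7+1-1=7
Step 4: prey: 23+4-4=23; pred: 7+1-1=7
Step 5: prey: 23+4-4=23; pred: 7+1-1=7
Step 6: prey: 23+4-4=23; pred: 7+1-1=7

Answer: 23 7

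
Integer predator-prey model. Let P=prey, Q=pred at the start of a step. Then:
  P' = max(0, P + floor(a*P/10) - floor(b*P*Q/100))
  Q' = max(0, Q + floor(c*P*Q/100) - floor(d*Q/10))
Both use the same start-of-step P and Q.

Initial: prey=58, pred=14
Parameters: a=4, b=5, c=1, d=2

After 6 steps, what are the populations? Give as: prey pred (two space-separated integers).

Answer: 1 13

Derivation:
Step 1: prey: 58+23-40=41; pred: 14+8-2=20
Step 2: prey: 41+16-41=16; pred: 20+8-4=24
Step 3: prey: 16+6-19=3; pred: 24+3-4=23
Step 4: prey: 3+1-3=1; pred: 23+0-4=19
Step 5: prey: 1+0-0=1; pred: 19+0-3=16
Step 6: prey: 1+0-0=1; pred: 16+0-3=13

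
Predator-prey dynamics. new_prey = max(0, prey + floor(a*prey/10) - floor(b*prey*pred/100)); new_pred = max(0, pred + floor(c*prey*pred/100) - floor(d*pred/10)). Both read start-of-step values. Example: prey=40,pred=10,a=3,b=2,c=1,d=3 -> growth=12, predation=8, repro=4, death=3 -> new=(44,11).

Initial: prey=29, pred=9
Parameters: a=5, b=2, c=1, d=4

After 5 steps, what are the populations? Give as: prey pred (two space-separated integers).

Step 1: prey: 29+14-5=38; pred: 9+2-3=8
Step 2: prey: 38+19-6=51; pred: 8+3-3=8
Step 3: prey: 51+25-8=68; pred: 8+4-3=9
Step 4: prey: 68+34-12=90; pred: 9+6-3=12
Step 5: prey: 90+45-21=114; pred: 12+10-4=18

Answer: 114 18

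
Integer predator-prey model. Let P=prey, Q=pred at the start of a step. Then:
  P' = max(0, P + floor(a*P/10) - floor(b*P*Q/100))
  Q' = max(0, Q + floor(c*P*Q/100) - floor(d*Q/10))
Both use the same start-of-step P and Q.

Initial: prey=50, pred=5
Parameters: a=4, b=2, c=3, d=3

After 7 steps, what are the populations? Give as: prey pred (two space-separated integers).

Answer: 0 78

Derivation:
Step 1: prey: 50+20-5=65; pred: 5+7-1=11
Step 2: prey: 65+26-14=77; pred: 11+21-3=29
Step 3: prey: 77+30-44=63; pred: 29+66-8=87
Step 4: prey: 63+25-109=0; pred: 87+164-26=225
Step 5: prey: 0+0-0=0; pred: 225+0-67=158
Step 6: prey: 0+0-0=0; pred: 158+0-47=111
Step 7: prey: 0+0-0=0; pred: 111+0-33=78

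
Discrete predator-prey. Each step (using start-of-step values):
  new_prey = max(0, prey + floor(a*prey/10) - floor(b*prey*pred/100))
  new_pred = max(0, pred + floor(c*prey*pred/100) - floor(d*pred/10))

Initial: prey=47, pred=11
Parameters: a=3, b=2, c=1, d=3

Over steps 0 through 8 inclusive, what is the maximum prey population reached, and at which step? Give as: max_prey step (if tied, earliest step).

Step 1: prey: 47+14-10=51; pred: 11+5-3=13
Step 2: prey: 51+15-13=53; pred: 13+6-3=16
Step 3: prey: 53+15-16=52; pred: 16+8-4=20
Step 4: prey: 52+15-20=47; pred: 20+10-6=24
Step 5: prey: 47+14-22=39; pred: 24+11-7=28
Step 6: prey: 39+11-21=29; pred: 28+10-8=30
Step 7: prey: 29+8-17=20; pred: 30+8-9=29
Step 8: prey: 20+6-11=15; pred: 29+5-8=26
Max prey = 53 at step 2

Answer: 53 2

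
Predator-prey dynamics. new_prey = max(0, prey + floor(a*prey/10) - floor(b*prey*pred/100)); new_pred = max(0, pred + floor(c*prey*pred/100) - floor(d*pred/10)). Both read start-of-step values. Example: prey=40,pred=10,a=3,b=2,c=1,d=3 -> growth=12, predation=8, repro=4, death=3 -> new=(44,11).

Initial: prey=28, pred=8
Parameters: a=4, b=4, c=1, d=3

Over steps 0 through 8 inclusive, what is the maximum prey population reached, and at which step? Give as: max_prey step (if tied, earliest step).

Answer: 46 6

Derivation:
Step 1: prey: 28+11-8=31; pred: 8+2-2=8
Step 2: prey: 31+12-9=34; pred: 8+2-2=8
Step 3: prey: 34+13-10=37; pred: 8+2-2=8
Step 4: prey: 37+14-11=40; pred: 8+2-2=8
Step 5: prey: 40+16-12=44; pred: 8+3-2=9
Step 6: prey: 44+17-15=46; pred: 9+3-2=10
Step 7: prey: 46+18-18=46; pred: 10+4-3=11
Step 8: prey: 46+18-20=44; pred: 11+5-3=13
Max prey = 46 at step 6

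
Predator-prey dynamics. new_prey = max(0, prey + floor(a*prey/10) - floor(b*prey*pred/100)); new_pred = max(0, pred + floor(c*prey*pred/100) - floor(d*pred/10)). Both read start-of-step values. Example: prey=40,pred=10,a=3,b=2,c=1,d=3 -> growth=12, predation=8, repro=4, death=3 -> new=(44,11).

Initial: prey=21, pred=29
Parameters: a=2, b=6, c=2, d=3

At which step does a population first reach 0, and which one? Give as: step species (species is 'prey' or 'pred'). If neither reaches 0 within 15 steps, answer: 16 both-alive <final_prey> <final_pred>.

Answer: 1 prey

Derivation:
Step 1: prey: 21+4-36=0; pred: 29+12-8=33
First extinction: prey at step 1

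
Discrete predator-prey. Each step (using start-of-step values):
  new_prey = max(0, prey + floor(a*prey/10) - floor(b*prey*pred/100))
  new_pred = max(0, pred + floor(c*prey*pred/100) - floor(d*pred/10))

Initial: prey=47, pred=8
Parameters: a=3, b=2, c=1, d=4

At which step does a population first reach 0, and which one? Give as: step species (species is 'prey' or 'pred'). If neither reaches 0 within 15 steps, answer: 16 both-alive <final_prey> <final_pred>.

Answer: 16 both-alive 11 3

Derivation:
Step 1: prey: 47+14-7=54; pred: 8+3-3=8
Step 2: prey: 54+16-8=62; pred: 8+4-3=9
Step 3: prey: 62+18-11=69; pred: 9+5-3=11
Step 4: prey: 69+20-15=74; pred: 11+7-4=14
Step 5: prey: 74+22-20=76; pred: 14+10-5=19
Step 6: prey: 76+22-28=70; pred: 19+14-7=26
Step 7: prey: 70+21-36=55; pred: 26+18-10=34
Step 8: prey: 55+16-37=34; pred: 34+18-13=39
Step 9: prey: 34+10-26=18; pred: 39+13-15=37
Step 10: prey: 18+5-13=10; pred: 37+6-14=29
Step 11: prey: 10+3-5=8; pred: 29+2-11=20
Step 12: prey: 8+2-3=7; pred: 20+1-8=13
Step 13: prey: 7+2-1=8; pred: 13+0-5=8
Step 14: prey: 8+2-1=9; pred: 8+0-3=5
Step 15: prey: 9+2-0=11; pred: 5+0-2=3
No extinction within 15 steps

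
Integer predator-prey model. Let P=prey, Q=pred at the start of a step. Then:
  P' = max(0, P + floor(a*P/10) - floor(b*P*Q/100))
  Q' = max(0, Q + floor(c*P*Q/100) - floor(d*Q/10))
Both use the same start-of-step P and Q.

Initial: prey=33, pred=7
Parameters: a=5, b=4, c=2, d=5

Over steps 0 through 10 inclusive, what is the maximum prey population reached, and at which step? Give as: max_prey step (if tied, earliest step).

Answer: 53 3

Derivation:
Step 1: prey: 33+16-9=40; pred: 7+4-3=8
Step 2: prey: 40+20-12=48; pred: 8+6-4=10
Step 3: prey: 48+24-19=53; pred: 10+9-5=14
Step 4: prey: 53+26-29=50; pred: 14+14-7=21
Step 5: prey: 50+25-42=33; pred: 21+21-10=32
Step 6: prey: 33+16-42=7; pred: 32+21-16=37
Step 7: prey: 7+3-10=0; pred: 37+5-18=24
Step 8: prey: 0+0-0=0; pred: 24+0-12=12
Step 9: prey: 0+0-0=0; pred: 12+0-6=6
Step 10: prey: 0+0-0=0; pred: 6+0-3=3
Max prey = 53 at step 3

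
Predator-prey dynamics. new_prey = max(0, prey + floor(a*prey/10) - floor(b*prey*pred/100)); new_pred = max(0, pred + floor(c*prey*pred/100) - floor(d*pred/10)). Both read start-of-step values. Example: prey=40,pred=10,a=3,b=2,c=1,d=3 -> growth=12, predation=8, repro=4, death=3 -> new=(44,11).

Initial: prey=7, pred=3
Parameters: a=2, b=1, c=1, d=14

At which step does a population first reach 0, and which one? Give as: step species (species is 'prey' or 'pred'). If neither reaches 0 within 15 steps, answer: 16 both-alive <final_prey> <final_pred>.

Answer: 1 pred

Derivation:
Step 1: prey: 7+1-0=8; pred: 3+0-4=0
First extinction: pred at step 1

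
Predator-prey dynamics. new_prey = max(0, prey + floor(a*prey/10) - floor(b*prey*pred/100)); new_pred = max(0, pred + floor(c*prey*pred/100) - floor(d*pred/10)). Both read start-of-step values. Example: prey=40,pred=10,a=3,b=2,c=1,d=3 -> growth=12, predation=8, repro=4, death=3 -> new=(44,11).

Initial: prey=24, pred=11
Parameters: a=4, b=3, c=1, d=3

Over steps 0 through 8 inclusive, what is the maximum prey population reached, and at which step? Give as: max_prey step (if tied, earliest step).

Answer: 52 7

Derivation:
Step 1: prey: 24+9-7=26; pred: 11+2-3=10
Step 2: prey: 26+10-7=29; pred: 10+2-3=9
Step 3: prey: 29+11-7=33; pred: 9+2-2=9
Step 4: prey: 33+13-8=38; pred: 9+2-2=9
Step 5: prey: 38+15-10=43; pred: 9+3-2=10
Step 6: prey: 43+17-12=48; pred: 10+4-3=11
Step 7: prey: 48+19-15=52; pred: 11+5-3=13
Step 8: prey: 52+20-20=52; pred: 13+6-3=16
Max prey = 52 at step 7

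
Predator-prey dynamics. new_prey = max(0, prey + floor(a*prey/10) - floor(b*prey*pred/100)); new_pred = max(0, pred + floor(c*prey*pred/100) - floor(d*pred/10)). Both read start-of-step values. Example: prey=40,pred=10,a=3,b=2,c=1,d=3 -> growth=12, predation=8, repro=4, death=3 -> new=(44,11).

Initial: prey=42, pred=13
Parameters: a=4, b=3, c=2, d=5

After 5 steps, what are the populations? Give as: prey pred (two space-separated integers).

Answer: 7 23

Derivation:
Step 1: prey: 42+16-16=42; pred: 13+10-6=17
Step 2: prey: 42+16-21=37; pred: 17+14-8=23
Step 3: prey: 37+14-25=26; pred: 23+17-11=29
Step 4: prey: 26+10-22=14; pred: 29+15-14=30
Step 5: prey: 14+5-12=7; pred: 30+8-15=23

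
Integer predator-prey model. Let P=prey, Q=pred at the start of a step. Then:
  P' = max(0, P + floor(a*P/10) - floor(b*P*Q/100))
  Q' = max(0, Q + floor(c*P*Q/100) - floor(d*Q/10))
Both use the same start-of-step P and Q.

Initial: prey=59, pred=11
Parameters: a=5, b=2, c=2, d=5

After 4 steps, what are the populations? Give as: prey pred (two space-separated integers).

Answer: 0 148

Derivation:
Step 1: prey: 59+29-12=76; pred: 11+12-5=18
Step 2: prey: 76+38-27=87; pred: 18+27-9=36
Step 3: prey: 87+43-62=68; pred: 36+62-18=80
Step 4: prey: 68+34-108=0; pred: 80+108-40=148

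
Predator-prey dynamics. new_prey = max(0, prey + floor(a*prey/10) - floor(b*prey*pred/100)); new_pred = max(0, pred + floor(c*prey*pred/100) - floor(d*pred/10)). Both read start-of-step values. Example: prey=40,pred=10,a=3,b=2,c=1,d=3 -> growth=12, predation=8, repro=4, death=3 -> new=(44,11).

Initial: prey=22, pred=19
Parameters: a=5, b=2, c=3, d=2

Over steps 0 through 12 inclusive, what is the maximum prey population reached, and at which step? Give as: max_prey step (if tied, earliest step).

Step 1: prey: 22+11-8=25; pred: 19+12-3=28
Step 2: prey: 25+12-14=23; pred: 28+21-5=44
Step 3: prey: 23+11-20=14; pred: 44+30-8=66
Step 4: prey: 14+7-18=3; pred: 66+27-13=80
Step 5: prey: 3+1-4=0; pred: 80+7-16=71
Step 6: prey: 0+0-0=0; pred: 71+0-14=57
Step 7: prey: 0+0-0=0; pred: 57+0-11=46
Step 8: prey: 0+0-0=0; pred: 46+0-9=37
Step 9: prey: 0+0-0=0; pred: 37+0-7=30
Step 10: prey: 0+0-0=0; pred: 30+0-6=24
Step 11: prey: 0+0-0=0; pred: 24+0-4=20
Step 12: prey: 0+0-0=0; pred: 20+0-4=16
Max prey = 25 at step 1

Answer: 25 1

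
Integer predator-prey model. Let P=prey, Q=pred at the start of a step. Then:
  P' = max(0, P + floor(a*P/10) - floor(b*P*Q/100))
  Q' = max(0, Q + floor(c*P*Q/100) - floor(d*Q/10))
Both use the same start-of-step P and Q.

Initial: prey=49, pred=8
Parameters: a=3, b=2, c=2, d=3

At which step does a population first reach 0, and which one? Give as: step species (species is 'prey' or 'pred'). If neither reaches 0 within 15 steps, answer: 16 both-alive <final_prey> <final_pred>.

Step 1: prey: 49+14-7=56; pred: 8+7-2=13
Step 2: prey: 56+16-14=58; pred: 13+14-3=24
Step 3: prey: 58+17-27=48; pred: 24+27-7=44
Step 4: prey: 48+14-42=20; pred: 44+42-13=73
Step 5: prey: 20+6-29=0; pred: 73+29-21=81
First extinction: prey at step 5

Answer: 5 prey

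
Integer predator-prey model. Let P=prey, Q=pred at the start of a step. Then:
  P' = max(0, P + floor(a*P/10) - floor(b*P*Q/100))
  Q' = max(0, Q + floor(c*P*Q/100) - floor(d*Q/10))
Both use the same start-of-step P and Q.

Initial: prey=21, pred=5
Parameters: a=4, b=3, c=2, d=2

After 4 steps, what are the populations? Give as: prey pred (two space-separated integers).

Answer: 38 18

Derivation:
Step 1: prey: 21+8-3=26; pred: 5+2-1=6
Step 2: prey: 26+10-4=32; pred: 6+3-1=8
Step 3: prey: 32+12-7=37; pred: 8+5-1=12
Step 4: prey: 37+14-13=38; pred: 12+8-2=18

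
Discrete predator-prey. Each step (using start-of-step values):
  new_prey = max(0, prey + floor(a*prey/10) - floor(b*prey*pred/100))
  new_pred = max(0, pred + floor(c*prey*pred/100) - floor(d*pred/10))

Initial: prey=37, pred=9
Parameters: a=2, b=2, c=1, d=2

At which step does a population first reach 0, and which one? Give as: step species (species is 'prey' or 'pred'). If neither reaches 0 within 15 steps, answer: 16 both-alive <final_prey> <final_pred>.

Answer: 16 both-alive 7 8

Derivation:
Step 1: prey: 37+7-6=38; pred: 9+3-1=11
Step 2: prey: 38+7-8=37; pred: 11+4-2=13
Step 3: prey: 37+7-9=35; pred: 13+4-2=15
Step 4: prey: 35+7-10=32; pred: 15+5-3=17
Step 5: prey: 32+6-10=28; pred: 17+5-3=19
Step 6: prey: 28+5-10=23; pred: 19+5-3=21
Step 7: prey: 23+4-9=18; pred: 21+4-4=21
Step 8: prey: 18+3-7=14; pred: 21+3-4=20
Step 9: prey: 14+2-5=11; pred: 20+2-4=18
Step 10: prey: 11+2-3=10; pred: 18+1-3=16
Step 11: prey: 10+2-3=9; pred: 16+1-3=14
Step 12: prey: 9+1-2=8; pred: 14+1-2=13
Step 13: prey: 8+1-2=7; pred: 13+1-2=12
Step 14: prey: 7+1-1=7; pred: 12+0-2=10
Step 15: prey: 7+1-1=7; pred: 10+0-2=8
No extinction within 15 steps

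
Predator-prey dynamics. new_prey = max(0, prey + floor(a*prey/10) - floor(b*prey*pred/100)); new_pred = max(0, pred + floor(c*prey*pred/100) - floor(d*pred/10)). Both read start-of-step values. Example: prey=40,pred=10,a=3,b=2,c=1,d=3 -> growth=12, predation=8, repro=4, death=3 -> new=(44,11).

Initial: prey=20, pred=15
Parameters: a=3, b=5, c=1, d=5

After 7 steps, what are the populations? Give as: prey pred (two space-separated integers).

Step 1: prey: 20+6-15=11; pred: 15+3-7=11
Step 2: prey: 11+3-6=8; pred: 11+1-5=7
Step 3: prey: 8+2-2=8; pred: 7+0-3=4
Step 4: prey: 8+2-1=9; pred: 4+0-2=2
Step 5: prey: 9+2-0=11; pred: 2+0-1=1
Step 6: prey: 11+3-0=14; pred: 1+0-0=1
Step 7: prey: 14+4-0=18; pred: 1+0-0=1

Answer: 18 1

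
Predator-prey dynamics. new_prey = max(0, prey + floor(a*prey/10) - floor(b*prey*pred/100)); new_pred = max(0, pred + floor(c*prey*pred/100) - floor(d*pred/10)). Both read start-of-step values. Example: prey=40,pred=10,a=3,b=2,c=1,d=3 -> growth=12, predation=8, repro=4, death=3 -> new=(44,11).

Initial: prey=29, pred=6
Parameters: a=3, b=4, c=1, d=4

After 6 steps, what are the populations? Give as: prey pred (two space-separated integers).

Answer: 57 5

Derivation:
Step 1: prey: 29+8-6=31; pred: 6+1-2=5
Step 2: prey: 31+9-6=34; pred: 5+1-2=4
Step 3: prey: 34+10-5=39; pred: 4+1-1=4
Step 4: prey: 39+11-6=44; pred: 4+1-1=4
Step 5: prey: 44+13-7=50; pred: 4+1-1=4
Step 6: prey: 50+15-8=57; pred: 4+2-1=5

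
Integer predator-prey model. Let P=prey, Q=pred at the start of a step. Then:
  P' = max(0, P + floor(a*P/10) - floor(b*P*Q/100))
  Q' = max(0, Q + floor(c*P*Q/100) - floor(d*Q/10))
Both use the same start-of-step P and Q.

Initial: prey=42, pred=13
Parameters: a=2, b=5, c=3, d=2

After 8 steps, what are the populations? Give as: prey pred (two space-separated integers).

Answer: 0 12

Derivation:
Step 1: prey: 42+8-27=23; pred: 13+16-2=27
Step 2: prey: 23+4-31=0; pred: 27+18-5=40
Step 3: prey: 0+0-0=0; pred: 40+0-8=32
Step 4: prey: 0+0-0=0; pred: 32+0-6=26
Step 5: prey: 0+0-0=0; pred: 26+0-5=21
Step 6: prey: 0+0-0=0; pred: 21+0-4=17
Step 7: prey: 0+0-0=0; pred: 17+0-3=14
Step 8: prey: 0+0-0=0; pred: 14+0-2=12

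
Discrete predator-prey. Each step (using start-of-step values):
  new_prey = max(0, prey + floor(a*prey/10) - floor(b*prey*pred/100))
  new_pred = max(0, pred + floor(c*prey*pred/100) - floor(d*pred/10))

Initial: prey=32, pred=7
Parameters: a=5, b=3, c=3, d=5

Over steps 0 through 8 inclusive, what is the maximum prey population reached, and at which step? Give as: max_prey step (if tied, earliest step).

Step 1: prey: 32+16-6=42; pred: 7+6-3=10
Step 2: prey: 42+21-12=51; pred: 10+12-5=17
Step 3: prey: 51+25-26=50; pred: 17+26-8=35
Step 4: prey: 50+25-52=23; pred: 35+52-17=70
Step 5: prey: 23+11-48=0; pred: 70+48-35=83
Step 6: prey: 0+0-0=0; pred: 83+0-41=42
Step 7: prey: 0+0-0=0; pred: 42+0-21=21
Step 8: prey: 0+0-0=0; pred: 21+0-10=11
Max prey = 51 at step 2

Answer: 51 2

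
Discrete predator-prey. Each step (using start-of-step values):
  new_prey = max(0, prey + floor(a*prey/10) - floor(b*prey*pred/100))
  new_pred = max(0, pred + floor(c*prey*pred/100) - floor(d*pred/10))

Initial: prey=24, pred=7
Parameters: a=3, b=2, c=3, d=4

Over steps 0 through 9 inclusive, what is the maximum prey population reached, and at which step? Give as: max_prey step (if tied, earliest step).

Step 1: prey: 24+7-3=28; pred: 7+5-2=10
Step 2: prey: 28+8-5=31; pred: 10+8-4=14
Step 3: prey: 31+9-8=32; pred: 14+13-5=22
Step 4: prey: 32+9-14=27; pred: 22+21-8=35
Step 5: prey: 27+8-18=17; pred: 35+28-14=49
Step 6: prey: 17+5-16=6; pred: 49+24-19=54
Step 7: prey: 6+1-6=1; pred: 54+9-21=42
Step 8: prey: 1+0-0=1; pred: 42+1-16=27
Step 9: prey: 1+0-0=1; pred: 27+0-10=17
Max prey = 32 at step 3

Answer: 32 3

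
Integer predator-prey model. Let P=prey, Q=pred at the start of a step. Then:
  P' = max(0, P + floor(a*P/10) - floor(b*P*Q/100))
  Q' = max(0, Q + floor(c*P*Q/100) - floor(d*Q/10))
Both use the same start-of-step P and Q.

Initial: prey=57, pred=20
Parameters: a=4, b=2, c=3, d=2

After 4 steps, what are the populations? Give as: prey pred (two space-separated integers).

Answer: 0 146

Derivation:
Step 1: prey: 57+22-22=57; pred: 20+34-4=50
Step 2: prey: 57+22-57=22; pred: 50+85-10=125
Step 3: prey: 22+8-55=0; pred: 125+82-25=182
Step 4: prey: 0+0-0=0; pred: 182+0-36=146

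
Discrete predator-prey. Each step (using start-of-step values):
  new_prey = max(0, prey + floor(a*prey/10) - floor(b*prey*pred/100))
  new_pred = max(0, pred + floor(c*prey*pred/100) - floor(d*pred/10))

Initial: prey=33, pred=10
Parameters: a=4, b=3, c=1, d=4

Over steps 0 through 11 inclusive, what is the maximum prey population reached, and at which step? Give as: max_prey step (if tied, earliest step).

Step 1: prey: 33+13-9=37; pred: 10+3-4=9
Step 2: prey: 37+14-9=42; pred: 9+3-3=9
Step 3: prey: 42+16-11=47; pred: 9+3-3=9
Step 4: prey: 47+18-12=53; pred: 9+4-3=10
Step 5: prey: 53+21-15=59; pred: 10+5-4=11
Step 6: prey: 59+23-19=63; pred: 11+6-4=13
Step 7: prey: 63+25-24=64; pred: 13+8-5=16
Step 8: prey: 64+25-30=59; pred: 16+10-6=20
Step 9: prey: 59+23-35=47; pred: 20+11-8=23
Step 10: prey: 47+18-32=33; pred: 23+10-9=24
Step 11: prey: 33+13-23=23; pred: 24+7-9=22
Max prey = 64 at step 7

Answer: 64 7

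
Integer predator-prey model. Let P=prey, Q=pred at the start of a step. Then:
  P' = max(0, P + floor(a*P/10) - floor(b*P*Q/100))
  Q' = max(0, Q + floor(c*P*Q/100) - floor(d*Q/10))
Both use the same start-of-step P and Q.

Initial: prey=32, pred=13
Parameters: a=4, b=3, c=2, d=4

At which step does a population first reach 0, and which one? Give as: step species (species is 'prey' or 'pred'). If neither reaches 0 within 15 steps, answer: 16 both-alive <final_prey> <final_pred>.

Step 1: prey: 32+12-12=32; pred: 13+8-5=16
Step 2: prey: 32+12-15=29; pred: 16+10-6=20
Step 3: prey: 29+11-17=23; pred: 20+11-8=23
Step 4: prey: 23+9-15=17; pred: 23+10-9=24
Step 5: prey: 17+6-12=11; pred: 24+8-9=23
Step 6: prey: 11+4-7=8; pred: 23+5-9=19
Step 7: prey: 8+3-4=7; pred: 19+3-7=15
Step 8: prey: 7+2-3=6; pred: 15+2-6=11
Step 9: prey: 6+2-1=7; pred: 11+1-4=8
Step 10: prey: 7+2-1=8; pred: 8+1-3=6
Step 11: prey: 8+3-1=10; pred: 6+0-2=4
Step 12: prey: 10+4-1=13; pred: 4+0-1=3
Step 13: prey: 13+5-1=17; pred: 3+0-1=2
Step 14: prey: 17+6-1=22; pred: 2+0-0=2
Step 15: prey: 22+8-1=29; pred: 2+0-0=2
No extinction within 15 steps

Answer: 16 both-alive 29 2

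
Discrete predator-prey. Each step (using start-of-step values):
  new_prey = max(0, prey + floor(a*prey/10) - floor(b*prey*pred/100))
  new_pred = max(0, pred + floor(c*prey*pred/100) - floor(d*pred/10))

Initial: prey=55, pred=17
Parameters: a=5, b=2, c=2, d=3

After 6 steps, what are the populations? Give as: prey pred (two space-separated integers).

Step 1: prey: 55+27-18=64; pred: 17+18-5=30
Step 2: prey: 64+32-38=58; pred: 30+38-9=59
Step 3: prey: 58+29-68=19; pred: 59+68-17=110
Step 4: prey: 19+9-41=0; pred: 110+41-33=118
Step 5: prey: 0+0-0=0; pred: 118+0-35=83
Step 6: prey: 0+0-0=0; pred: 83+0-24=59

Answer: 0 59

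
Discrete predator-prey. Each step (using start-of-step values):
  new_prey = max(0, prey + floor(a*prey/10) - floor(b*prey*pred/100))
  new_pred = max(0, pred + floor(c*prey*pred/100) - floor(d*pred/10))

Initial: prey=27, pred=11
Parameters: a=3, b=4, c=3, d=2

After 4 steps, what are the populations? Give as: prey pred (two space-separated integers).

Answer: 0 29

Derivation:
Step 1: prey: 27+8-11=24; pred: 11+8-2=17
Step 2: prey: 24+7-16=15; pred: 17+12-3=26
Step 3: prey: 15+4-15=4; pred: 26+11-5=32
Step 4: prey: 4+1-5=0; pred: 32+3-6=29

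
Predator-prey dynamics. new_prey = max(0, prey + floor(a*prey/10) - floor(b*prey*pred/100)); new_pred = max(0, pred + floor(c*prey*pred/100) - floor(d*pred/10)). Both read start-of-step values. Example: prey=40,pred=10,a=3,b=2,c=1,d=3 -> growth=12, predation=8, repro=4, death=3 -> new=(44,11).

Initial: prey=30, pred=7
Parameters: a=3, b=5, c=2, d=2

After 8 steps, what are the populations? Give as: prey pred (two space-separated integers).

Answer: 1 10

Derivation:
Step 1: prey: 30+9-10=29; pred: 7+4-1=10
Step 2: prey: 29+8-14=23; pred: 10+5-2=13
Step 3: prey: 23+6-14=15; pred: 13+5-2=16
Step 4: prey: 15+4-12=7; pred: 16+4-3=17
Step 5: prey: 7+2-5=4; pred: 17+2-3=16
Step 6: prey: 4+1-3=2; pred: 16+1-3=14
Step 7: prey: 2+0-1=1; pred: 14+0-2=12
Step 8: prey: 1+0-0=1; pred: 12+0-2=10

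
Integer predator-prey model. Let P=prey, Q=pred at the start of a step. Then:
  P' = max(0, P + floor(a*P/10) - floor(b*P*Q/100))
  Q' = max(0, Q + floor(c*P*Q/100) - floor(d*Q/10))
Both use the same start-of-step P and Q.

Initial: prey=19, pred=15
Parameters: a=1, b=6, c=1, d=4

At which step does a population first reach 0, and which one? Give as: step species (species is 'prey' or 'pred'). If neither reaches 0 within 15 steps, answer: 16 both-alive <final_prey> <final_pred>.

Step 1: prey: 19+1-17=3; pred: 15+2-6=11
Step 2: prey: 3+0-1=2; pred: 11+0-4=7
Step 3: prey: 2+0-0=2; pred: 7+0-2=5
Step 4: prey: 2+0-0=2; pred: 5+0-2=3
Step 5: prey: 2+0-0=2; pred: 3+0-1=2
Step 6: prey: 2+0-0=2; pred: 2+0-0=2
Steps 7-15: state stable at prey=2, pred=2 (no change)
No extinction within 15 steps

Answer: 16 both-alive 2 2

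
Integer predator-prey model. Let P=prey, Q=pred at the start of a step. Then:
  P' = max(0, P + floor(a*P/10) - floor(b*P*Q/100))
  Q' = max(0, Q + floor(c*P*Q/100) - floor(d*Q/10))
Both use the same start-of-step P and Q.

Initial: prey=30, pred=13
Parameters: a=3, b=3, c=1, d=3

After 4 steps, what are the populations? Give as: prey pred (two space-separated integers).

Answer: 21 12

Derivation:
Step 1: prey: 30+9-11=28; pred: 13+3-3=13
Step 2: prey: 28+8-10=26; pred: 13+3-3=13
Step 3: prey: 26+7-10=23; pred: 13+3-3=13
Step 4: prey: 23+6-8=21; pred: 13+2-3=12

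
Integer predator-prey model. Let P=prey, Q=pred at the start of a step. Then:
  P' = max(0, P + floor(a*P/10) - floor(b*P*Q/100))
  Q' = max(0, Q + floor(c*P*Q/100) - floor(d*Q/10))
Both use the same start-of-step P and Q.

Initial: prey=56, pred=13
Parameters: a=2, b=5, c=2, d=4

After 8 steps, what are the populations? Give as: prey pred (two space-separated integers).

Answer: 0 2

Derivation:
Step 1: prey: 56+11-36=31; pred: 13+14-5=22
Step 2: prey: 31+6-34=3; pred: 22+13-8=27
Step 3: prey: 3+0-4=0; pred: 27+1-10=18
Step 4: prey: 0+0-0=0; pred: 18+0-7=11
Step 5: prey: 0+0-0=0; pred: 11+0-4=7
Step 6: prey: 0+0-0=0; pred: 7+0-2=5
Step 7: prey: 0+0-0=0; pred: 5+0-2=3
Step 8: prey: 0+0-0=0; pred: 3+0-1=2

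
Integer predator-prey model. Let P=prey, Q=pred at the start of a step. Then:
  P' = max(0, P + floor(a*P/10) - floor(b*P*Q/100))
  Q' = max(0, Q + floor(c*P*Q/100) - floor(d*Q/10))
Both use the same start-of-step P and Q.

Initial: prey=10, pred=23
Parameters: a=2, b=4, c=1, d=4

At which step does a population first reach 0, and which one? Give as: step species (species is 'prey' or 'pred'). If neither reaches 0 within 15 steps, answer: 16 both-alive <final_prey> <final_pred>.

Step 1: prey: 10+2-9=3; pred: 23+2-9=16
Step 2: prey: 3+0-1=2; pred: 16+0-6=10
Step 3: prey: 2+0-0=2; pred: 10+0-4=6
Step 4: prey: 2+0-0=2; pred: 6+0-2=4
Step 5: prey: 2+0-0=2; pred: 4+0-1=3
Step 6: prey: 2+0-0=2; pred: 3+0-1=2
Step 7: prey: 2+0-0=2; pred: 2+0-0=2
Steps 8-15: state stable at prey=2, pred=2 (no change)
No extinction within 15 steps

Answer: 16 both-alive 2 2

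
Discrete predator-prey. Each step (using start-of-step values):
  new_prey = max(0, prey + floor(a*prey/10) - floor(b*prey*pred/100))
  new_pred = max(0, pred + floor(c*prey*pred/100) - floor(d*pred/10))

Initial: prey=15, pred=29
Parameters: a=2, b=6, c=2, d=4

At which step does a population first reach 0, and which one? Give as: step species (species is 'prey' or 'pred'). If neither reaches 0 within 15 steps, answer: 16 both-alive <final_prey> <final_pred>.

Step 1: prey: 15+3-26=0; pred: 29+8-11=26
First extinction: prey at step 1

Answer: 1 prey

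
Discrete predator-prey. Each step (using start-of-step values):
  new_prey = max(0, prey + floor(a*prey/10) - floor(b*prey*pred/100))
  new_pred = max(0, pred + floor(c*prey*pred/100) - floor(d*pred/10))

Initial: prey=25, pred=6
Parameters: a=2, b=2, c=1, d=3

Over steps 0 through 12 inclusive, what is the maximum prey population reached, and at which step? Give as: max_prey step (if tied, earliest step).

Step 1: prey: 25+5-3=27; pred: 6+1-1=6
Step 2: prey: 27+5-3=29; pred: 6+1-1=6
Step 3: prey: 29+5-3=31; pred: 6+1-1=6
Step 4: prey: 31+6-3=34; pred: 6+1-1=6
Step 5: prey: 34+6-4=36; pred: 6+2-1=7
Step 6: prey: 36+7-5=38; pred: 7+2-2=7
Step 7: prey: 38+7-5=40; pred: 7+2-2=7
Step 8: prey: 40+8-5=43; pred: 7+2-2=7
Step 9: prey: 43+8-6=45; pred: 7+3-2=8
Step 10: prey: 45+9-7=47; pred: 8+3-2=9
Step 11: prey: 47+9-8=48; pred: 9+4-2=11
Step 12: prey: 48+9-10=47; pred: 11+5-3=13
Max prey = 48 at step 11

Answer: 48 11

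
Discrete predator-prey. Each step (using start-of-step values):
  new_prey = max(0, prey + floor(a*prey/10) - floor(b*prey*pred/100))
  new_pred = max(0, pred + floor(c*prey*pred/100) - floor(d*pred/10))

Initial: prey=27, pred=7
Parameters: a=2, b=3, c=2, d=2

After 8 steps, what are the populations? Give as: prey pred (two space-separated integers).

Answer: 2 17

Derivation:
Step 1: prey: 27+5-5=27; pred: 7+3-1=9
Step 2: prey: 27+5-7=25; pred: 9+4-1=12
Step 3: prey: 25+5-9=21; pred: 12+6-2=16
Step 4: prey: 21+4-10=15; pred: 16+6-3=19
Step 5: prey: 15+3-8=10; pred: 19+5-3=21
Step 6: prey: 10+2-6=6; pred: 21+4-4=21
Step 7: prey: 6+1-3=4; pred: 21+2-4=19
Step 8: prey: 4+0-2=2; pred: 19+1-3=17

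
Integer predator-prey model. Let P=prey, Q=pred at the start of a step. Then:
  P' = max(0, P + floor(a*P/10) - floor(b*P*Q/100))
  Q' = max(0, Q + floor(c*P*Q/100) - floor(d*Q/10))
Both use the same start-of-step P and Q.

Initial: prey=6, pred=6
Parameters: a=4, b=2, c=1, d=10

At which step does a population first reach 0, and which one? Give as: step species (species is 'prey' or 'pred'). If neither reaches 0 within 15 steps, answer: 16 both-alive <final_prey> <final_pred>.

Step 1: prey: 6+2-0=8; pred: 6+0-6=0
First extinction: pred at step 1

Answer: 1 pred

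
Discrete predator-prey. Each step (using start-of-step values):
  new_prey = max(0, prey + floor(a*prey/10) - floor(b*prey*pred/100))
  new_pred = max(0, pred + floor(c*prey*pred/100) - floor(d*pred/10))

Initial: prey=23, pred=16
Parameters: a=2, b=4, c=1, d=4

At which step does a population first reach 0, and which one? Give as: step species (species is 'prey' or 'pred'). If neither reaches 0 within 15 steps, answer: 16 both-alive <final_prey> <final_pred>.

Answer: 16 both-alive 24 2

Derivation:
Step 1: prey: 23+4-14=13; pred: 16+3-6=13
Step 2: prey: 13+2-6=9; pred: 13+1-5=9
Step 3: prey: 9+1-3=7; pred: 9+0-3=6
Step 4: prey: 7+1-1=7; pred: 6+0-2=4
Step 5: prey: 7+1-1=7; pred: 4+0-1=3
Step 6: prey: 7+1-0=8; pred: 3+0-1=2
Step 7: prey: 8+1-0=9; pred: 2+0-0=2
Step 8: prey: 9+1-0=10; pred: 2+0-0=2
Step 9: prey: 10+2-0=12; pred: 2+0-0=2
Step 10: prey: 12+2-0=14; pred: 2+0-0=2
Step 11: prey: 14+2-1=15; pred: 2+0-0=2
Step 12: prey: 15+3-1=17; pred: 2+0-0=2
Step 13: prey: 17+3-1=19; pred: 2+0-0=2
Step 14: prey: 19+3-1=21; pred: 2+0-0=2
Step 15: prey: 21+4-1=24; pred: 2+0-0=2
No extinction within 15 steps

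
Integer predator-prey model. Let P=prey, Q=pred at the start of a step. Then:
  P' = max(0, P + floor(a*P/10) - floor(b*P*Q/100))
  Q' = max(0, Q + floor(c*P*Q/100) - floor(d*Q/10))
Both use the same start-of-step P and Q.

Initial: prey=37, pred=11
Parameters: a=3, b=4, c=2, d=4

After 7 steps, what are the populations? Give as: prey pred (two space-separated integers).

Answer: 4 5

Derivation:
Step 1: prey: 37+11-16=32; pred: 11+8-4=15
Step 2: prey: 32+9-19=22; pred: 15+9-6=18
Step 3: prey: 22+6-15=13; pred: 18+7-7=18
Step 4: prey: 13+3-9=7; pred: 18+4-7=15
Step 5: prey: 7+2-4=5; pred: 15+2-6=11
Step 6: prey: 5+1-2=4; pred: 11+1-4=8
Step 7: prey: 4+1-1=4; pred: 8+0-3=5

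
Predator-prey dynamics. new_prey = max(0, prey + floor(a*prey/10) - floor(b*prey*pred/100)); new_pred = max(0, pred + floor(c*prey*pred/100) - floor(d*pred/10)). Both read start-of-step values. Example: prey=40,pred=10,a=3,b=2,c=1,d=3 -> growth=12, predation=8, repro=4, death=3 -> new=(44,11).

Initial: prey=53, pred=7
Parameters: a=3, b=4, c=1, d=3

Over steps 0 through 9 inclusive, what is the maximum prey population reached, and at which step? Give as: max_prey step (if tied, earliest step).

Step 1: prey: 53+15-14=54; pred: 7+3-2=8
Step 2: prey: 54+16-17=53; pred: 8+4-2=10
Step 3: prey: 53+15-21=47; pred: 10+5-3=12
Step 4: prey: 47+14-22=39; pred: 12+5-3=14
Step 5: prey: 39+11-21=29; pred: 14+5-4=15
Step 6: prey: 29+8-17=20; pred: 15+4-4=15
Step 7: prey: 20+6-12=14; pred: 15+3-4=14
Step 8: prey: 14+4-7=11; pred: 14+1-4=11
Step 9: prey: 11+3-4=10; pred: 11+1-3=9
Max prey = 54 at step 1

Answer: 54 1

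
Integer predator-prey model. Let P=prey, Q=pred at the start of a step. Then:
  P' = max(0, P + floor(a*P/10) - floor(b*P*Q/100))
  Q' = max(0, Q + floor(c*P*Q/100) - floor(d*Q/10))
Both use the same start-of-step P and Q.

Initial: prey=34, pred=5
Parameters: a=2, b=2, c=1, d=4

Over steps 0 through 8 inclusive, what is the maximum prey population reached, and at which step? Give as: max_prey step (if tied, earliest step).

Step 1: prey: 34+6-3=37; pred: 5+1-2=4
Step 2: prey: 37+7-2=42; pred: 4+1-1=4
Step 3: prey: 42+8-3=47; pred: 4+1-1=4
Step 4: prey: 47+9-3=53; pred: 4+1-1=4
Step 5: prey: 53+10-4=59; pred: 4+2-1=5
Step 6: prey: 59+11-5=65; pred: 5+2-2=5
Step 7: prey: 65+13-6=72; pred: 5+3-2=6
Step 8: prey: 72+14-8=78; pred: 6+4-2=8
Max prey = 78 at step 8

Answer: 78 8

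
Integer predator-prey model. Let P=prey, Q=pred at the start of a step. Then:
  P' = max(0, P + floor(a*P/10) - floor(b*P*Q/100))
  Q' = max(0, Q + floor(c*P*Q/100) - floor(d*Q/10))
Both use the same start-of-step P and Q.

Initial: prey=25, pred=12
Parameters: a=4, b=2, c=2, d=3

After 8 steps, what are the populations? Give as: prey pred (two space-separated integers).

Answer: 3 35

Derivation:
Step 1: prey: 25+10-6=29; pred: 12+6-3=15
Step 2: prey: 29+11-8=32; pred: 15+8-4=19
Step 3: prey: 32+12-12=32; pred: 19+12-5=26
Step 4: prey: 32+12-16=28; pred: 26+16-7=35
Step 5: prey: 28+11-19=20; pred: 35+19-10=44
Step 6: prey: 20+8-17=11; pred: 44+17-13=48
Step 7: prey: 11+4-10=5; pred: 48+10-14=44
Step 8: prey: 5+2-4=3; pred: 44+4-13=35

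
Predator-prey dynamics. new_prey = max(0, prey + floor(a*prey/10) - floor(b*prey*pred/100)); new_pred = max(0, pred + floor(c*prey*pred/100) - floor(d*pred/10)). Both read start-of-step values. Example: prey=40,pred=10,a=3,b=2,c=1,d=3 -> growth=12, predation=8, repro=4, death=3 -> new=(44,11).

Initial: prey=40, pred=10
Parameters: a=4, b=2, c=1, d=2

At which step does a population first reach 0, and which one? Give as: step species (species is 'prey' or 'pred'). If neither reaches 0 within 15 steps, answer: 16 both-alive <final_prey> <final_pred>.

Answer: 16 both-alive 1 13

Derivation:
Step 1: prey: 40+16-8=48; pred: 10+4-2=12
Step 2: prey: 48+19-11=56; pred: 12+5-2=15
Step 3: prey: 56+22-16=62; pred: 15+8-3=20
Step 4: prey: 62+24-24=62; pred: 20+12-4=28
Step 5: prey: 62+24-34=52; pred: 28+17-5=40
Step 6: prey: 52+20-41=31; pred: 40+20-8=52
Step 7: prey: 31+12-32=11; pred: 52+16-10=58
Step 8: prey: 11+4-12=3; pred: 58+6-11=53
Step 9: prey: 3+1-3=1; pred: 53+1-10=44
Step 10: prey: 1+0-0=1; pred: 44+0-8=36
Step 11: prey: 1+0-0=1; pred: 36+0-7=29
Step 12: prey: 1+0-0=1; pred: 29+0-5=24
Step 13: prey: 1+0-0=1; pred: 24+0-4=20
Step 14: prey: 1+0-0=1; pred: 20+0-4=16
Step 15: prey: 1+0-0=1; pred: 16+0-3=13
No extinction within 15 steps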